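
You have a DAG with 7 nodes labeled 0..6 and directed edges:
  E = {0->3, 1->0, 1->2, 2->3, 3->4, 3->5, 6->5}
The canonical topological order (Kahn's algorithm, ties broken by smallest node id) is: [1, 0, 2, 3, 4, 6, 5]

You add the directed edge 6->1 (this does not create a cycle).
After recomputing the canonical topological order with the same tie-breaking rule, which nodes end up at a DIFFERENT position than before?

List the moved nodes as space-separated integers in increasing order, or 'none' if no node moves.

Answer: 0 1 2 3 4 6

Derivation:
Old toposort: [1, 0, 2, 3, 4, 6, 5]
Added edge 6->1
Recompute Kahn (smallest-id tiebreak):
  initial in-degrees: [1, 1, 1, 2, 1, 2, 0]
  ready (indeg=0): [6]
  pop 6: indeg[1]->0; indeg[5]->1 | ready=[1] | order so far=[6]
  pop 1: indeg[0]->0; indeg[2]->0 | ready=[0, 2] | order so far=[6, 1]
  pop 0: indeg[3]->1 | ready=[2] | order so far=[6, 1, 0]
  pop 2: indeg[3]->0 | ready=[3] | order so far=[6, 1, 0, 2]
  pop 3: indeg[4]->0; indeg[5]->0 | ready=[4, 5] | order so far=[6, 1, 0, 2, 3]
  pop 4: no out-edges | ready=[5] | order so far=[6, 1, 0, 2, 3, 4]
  pop 5: no out-edges | ready=[] | order so far=[6, 1, 0, 2, 3, 4, 5]
New canonical toposort: [6, 1, 0, 2, 3, 4, 5]
Compare positions:
  Node 0: index 1 -> 2 (moved)
  Node 1: index 0 -> 1 (moved)
  Node 2: index 2 -> 3 (moved)
  Node 3: index 3 -> 4 (moved)
  Node 4: index 4 -> 5 (moved)
  Node 5: index 6 -> 6 (same)
  Node 6: index 5 -> 0 (moved)
Nodes that changed position: 0 1 2 3 4 6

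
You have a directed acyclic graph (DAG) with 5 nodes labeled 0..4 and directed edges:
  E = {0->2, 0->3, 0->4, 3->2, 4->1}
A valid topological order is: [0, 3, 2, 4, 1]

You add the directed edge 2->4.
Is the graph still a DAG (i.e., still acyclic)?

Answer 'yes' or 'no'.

Answer: yes

Derivation:
Given toposort: [0, 3, 2, 4, 1]
Position of 2: index 2; position of 4: index 3
New edge 2->4: forward
Forward edge: respects the existing order. Still a DAG, same toposort still valid.
Still a DAG? yes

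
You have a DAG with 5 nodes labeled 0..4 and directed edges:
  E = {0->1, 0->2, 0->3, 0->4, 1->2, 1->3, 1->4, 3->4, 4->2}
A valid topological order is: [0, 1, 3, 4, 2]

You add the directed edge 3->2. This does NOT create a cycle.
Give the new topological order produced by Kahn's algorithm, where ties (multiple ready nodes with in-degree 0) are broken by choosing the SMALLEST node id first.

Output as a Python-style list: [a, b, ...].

Old toposort: [0, 1, 3, 4, 2]
Added edge: 3->2
Position of 3 (2) < position of 2 (4). Old order still valid.
Run Kahn's algorithm (break ties by smallest node id):
  initial in-degrees: [0, 1, 4, 2, 3]
  ready (indeg=0): [0]
  pop 0: indeg[1]->0; indeg[2]->3; indeg[3]->1; indeg[4]->2 | ready=[1] | order so far=[0]
  pop 1: indeg[2]->2; indeg[3]->0; indeg[4]->1 | ready=[3] | order so far=[0, 1]
  pop 3: indeg[2]->1; indeg[4]->0 | ready=[4] | order so far=[0, 1, 3]
  pop 4: indeg[2]->0 | ready=[2] | order so far=[0, 1, 3, 4]
  pop 2: no out-edges | ready=[] | order so far=[0, 1, 3, 4, 2]
  Result: [0, 1, 3, 4, 2]

Answer: [0, 1, 3, 4, 2]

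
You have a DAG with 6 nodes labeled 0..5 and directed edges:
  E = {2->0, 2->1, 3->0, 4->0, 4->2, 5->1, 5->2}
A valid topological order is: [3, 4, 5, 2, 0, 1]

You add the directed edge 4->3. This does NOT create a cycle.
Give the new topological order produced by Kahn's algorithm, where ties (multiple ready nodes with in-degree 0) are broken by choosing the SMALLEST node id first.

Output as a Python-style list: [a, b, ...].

Old toposort: [3, 4, 5, 2, 0, 1]
Added edge: 4->3
Position of 4 (1) > position of 3 (0). Must reorder: 4 must now come before 3.
Run Kahn's algorithm (break ties by smallest node id):
  initial in-degrees: [3, 2, 2, 1, 0, 0]
  ready (indeg=0): [4, 5]
  pop 4: indeg[0]->2; indeg[2]->1; indeg[3]->0 | ready=[3, 5] | order so far=[4]
  pop 3: indeg[0]->1 | ready=[5] | order so far=[4, 3]
  pop 5: indeg[1]->1; indeg[2]->0 | ready=[2] | order so far=[4, 3, 5]
  pop 2: indeg[0]->0; indeg[1]->0 | ready=[0, 1] | order so far=[4, 3, 5, 2]
  pop 0: no out-edges | ready=[1] | order so far=[4, 3, 5, 2, 0]
  pop 1: no out-edges | ready=[] | order so far=[4, 3, 5, 2, 0, 1]
  Result: [4, 3, 5, 2, 0, 1]

Answer: [4, 3, 5, 2, 0, 1]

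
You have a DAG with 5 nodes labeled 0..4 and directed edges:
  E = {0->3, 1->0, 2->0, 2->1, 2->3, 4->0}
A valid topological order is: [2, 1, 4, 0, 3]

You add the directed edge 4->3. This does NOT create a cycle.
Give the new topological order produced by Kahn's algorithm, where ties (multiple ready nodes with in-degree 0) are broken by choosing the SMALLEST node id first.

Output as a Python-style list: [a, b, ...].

Answer: [2, 1, 4, 0, 3]

Derivation:
Old toposort: [2, 1, 4, 0, 3]
Added edge: 4->3
Position of 4 (2) < position of 3 (4). Old order still valid.
Run Kahn's algorithm (break ties by smallest node id):
  initial in-degrees: [3, 1, 0, 3, 0]
  ready (indeg=0): [2, 4]
  pop 2: indeg[0]->2; indeg[1]->0; indeg[3]->2 | ready=[1, 4] | order so far=[2]
  pop 1: indeg[0]->1 | ready=[4] | order so far=[2, 1]
  pop 4: indeg[0]->0; indeg[3]->1 | ready=[0] | order so far=[2, 1, 4]
  pop 0: indeg[3]->0 | ready=[3] | order so far=[2, 1, 4, 0]
  pop 3: no out-edges | ready=[] | order so far=[2, 1, 4, 0, 3]
  Result: [2, 1, 4, 0, 3]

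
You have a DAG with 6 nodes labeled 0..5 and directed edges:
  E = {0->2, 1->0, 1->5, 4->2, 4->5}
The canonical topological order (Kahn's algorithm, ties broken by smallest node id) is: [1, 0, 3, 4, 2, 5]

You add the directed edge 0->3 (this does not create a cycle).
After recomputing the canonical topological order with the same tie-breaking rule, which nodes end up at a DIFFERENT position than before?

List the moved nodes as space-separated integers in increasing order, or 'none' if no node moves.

Answer: none

Derivation:
Old toposort: [1, 0, 3, 4, 2, 5]
Added edge 0->3
Recompute Kahn (smallest-id tiebreak):
  initial in-degrees: [1, 0, 2, 1, 0, 2]
  ready (indeg=0): [1, 4]
  pop 1: indeg[0]->0; indeg[5]->1 | ready=[0, 4] | order so far=[1]
  pop 0: indeg[2]->1; indeg[3]->0 | ready=[3, 4] | order so far=[1, 0]
  pop 3: no out-edges | ready=[4] | order so far=[1, 0, 3]
  pop 4: indeg[2]->0; indeg[5]->0 | ready=[2, 5] | order so far=[1, 0, 3, 4]
  pop 2: no out-edges | ready=[5] | order so far=[1, 0, 3, 4, 2]
  pop 5: no out-edges | ready=[] | order so far=[1, 0, 3, 4, 2, 5]
New canonical toposort: [1, 0, 3, 4, 2, 5]
Compare positions:
  Node 0: index 1 -> 1 (same)
  Node 1: index 0 -> 0 (same)
  Node 2: index 4 -> 4 (same)
  Node 3: index 2 -> 2 (same)
  Node 4: index 3 -> 3 (same)
  Node 5: index 5 -> 5 (same)
Nodes that changed position: none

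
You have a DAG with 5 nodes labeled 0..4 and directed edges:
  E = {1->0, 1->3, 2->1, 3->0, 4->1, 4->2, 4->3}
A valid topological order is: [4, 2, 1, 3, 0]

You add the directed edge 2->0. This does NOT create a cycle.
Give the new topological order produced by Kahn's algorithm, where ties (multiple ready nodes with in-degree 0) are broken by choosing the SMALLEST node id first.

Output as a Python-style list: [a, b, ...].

Old toposort: [4, 2, 1, 3, 0]
Added edge: 2->0
Position of 2 (1) < position of 0 (4). Old order still valid.
Run Kahn's algorithm (break ties by smallest node id):
  initial in-degrees: [3, 2, 1, 2, 0]
  ready (indeg=0): [4]
  pop 4: indeg[1]->1; indeg[2]->0; indeg[3]->1 | ready=[2] | order so far=[4]
  pop 2: indeg[0]->2; indeg[1]->0 | ready=[1] | order so far=[4, 2]
  pop 1: indeg[0]->1; indeg[3]->0 | ready=[3] | order so far=[4, 2, 1]
  pop 3: indeg[0]->0 | ready=[0] | order so far=[4, 2, 1, 3]
  pop 0: no out-edges | ready=[] | order so far=[4, 2, 1, 3, 0]
  Result: [4, 2, 1, 3, 0]

Answer: [4, 2, 1, 3, 0]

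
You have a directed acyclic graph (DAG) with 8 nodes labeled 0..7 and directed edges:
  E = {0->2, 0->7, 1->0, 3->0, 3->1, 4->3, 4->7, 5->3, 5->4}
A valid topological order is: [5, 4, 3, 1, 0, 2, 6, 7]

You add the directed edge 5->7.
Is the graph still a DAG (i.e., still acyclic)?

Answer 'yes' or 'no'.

Given toposort: [5, 4, 3, 1, 0, 2, 6, 7]
Position of 5: index 0; position of 7: index 7
New edge 5->7: forward
Forward edge: respects the existing order. Still a DAG, same toposort still valid.
Still a DAG? yes

Answer: yes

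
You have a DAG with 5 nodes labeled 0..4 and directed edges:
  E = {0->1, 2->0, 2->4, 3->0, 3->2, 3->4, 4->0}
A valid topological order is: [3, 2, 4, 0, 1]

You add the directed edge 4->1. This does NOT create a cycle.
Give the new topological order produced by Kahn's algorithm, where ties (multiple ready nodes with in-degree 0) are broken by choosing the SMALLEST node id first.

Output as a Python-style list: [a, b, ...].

Old toposort: [3, 2, 4, 0, 1]
Added edge: 4->1
Position of 4 (2) < position of 1 (4). Old order still valid.
Run Kahn's algorithm (break ties by smallest node id):
  initial in-degrees: [3, 2, 1, 0, 2]
  ready (indeg=0): [3]
  pop 3: indeg[0]->2; indeg[2]->0; indeg[4]->1 | ready=[2] | order so far=[3]
  pop 2: indeg[0]->1; indeg[4]->0 | ready=[4] | order so far=[3, 2]
  pop 4: indeg[0]->0; indeg[1]->1 | ready=[0] | order so far=[3, 2, 4]
  pop 0: indeg[1]->0 | ready=[1] | order so far=[3, 2, 4, 0]
  pop 1: no out-edges | ready=[] | order so far=[3, 2, 4, 0, 1]
  Result: [3, 2, 4, 0, 1]

Answer: [3, 2, 4, 0, 1]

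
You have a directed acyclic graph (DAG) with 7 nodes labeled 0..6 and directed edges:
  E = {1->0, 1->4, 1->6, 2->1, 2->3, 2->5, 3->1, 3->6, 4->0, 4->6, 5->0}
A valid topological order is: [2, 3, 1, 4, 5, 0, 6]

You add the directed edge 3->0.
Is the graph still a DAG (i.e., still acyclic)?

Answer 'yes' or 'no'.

Given toposort: [2, 3, 1, 4, 5, 0, 6]
Position of 3: index 1; position of 0: index 5
New edge 3->0: forward
Forward edge: respects the existing order. Still a DAG, same toposort still valid.
Still a DAG? yes

Answer: yes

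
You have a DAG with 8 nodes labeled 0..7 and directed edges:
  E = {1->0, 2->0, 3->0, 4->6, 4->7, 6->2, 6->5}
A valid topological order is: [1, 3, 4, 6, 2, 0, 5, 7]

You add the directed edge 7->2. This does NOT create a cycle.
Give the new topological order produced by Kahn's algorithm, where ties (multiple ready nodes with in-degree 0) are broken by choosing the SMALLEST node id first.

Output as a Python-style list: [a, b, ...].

Old toposort: [1, 3, 4, 6, 2, 0, 5, 7]
Added edge: 7->2
Position of 7 (7) > position of 2 (4). Must reorder: 7 must now come before 2.
Run Kahn's algorithm (break ties by smallest node id):
  initial in-degrees: [3, 0, 2, 0, 0, 1, 1, 1]
  ready (indeg=0): [1, 3, 4]
  pop 1: indeg[0]->2 | ready=[3, 4] | order so far=[1]
  pop 3: indeg[0]->1 | ready=[4] | order so far=[1, 3]
  pop 4: indeg[6]->0; indeg[7]->0 | ready=[6, 7] | order so far=[1, 3, 4]
  pop 6: indeg[2]->1; indeg[5]->0 | ready=[5, 7] | order so far=[1, 3, 4, 6]
  pop 5: no out-edges | ready=[7] | order so far=[1, 3, 4, 6, 5]
  pop 7: indeg[2]->0 | ready=[2] | order so far=[1, 3, 4, 6, 5, 7]
  pop 2: indeg[0]->0 | ready=[0] | order so far=[1, 3, 4, 6, 5, 7, 2]
  pop 0: no out-edges | ready=[] | order so far=[1, 3, 4, 6, 5, 7, 2, 0]
  Result: [1, 3, 4, 6, 5, 7, 2, 0]

Answer: [1, 3, 4, 6, 5, 7, 2, 0]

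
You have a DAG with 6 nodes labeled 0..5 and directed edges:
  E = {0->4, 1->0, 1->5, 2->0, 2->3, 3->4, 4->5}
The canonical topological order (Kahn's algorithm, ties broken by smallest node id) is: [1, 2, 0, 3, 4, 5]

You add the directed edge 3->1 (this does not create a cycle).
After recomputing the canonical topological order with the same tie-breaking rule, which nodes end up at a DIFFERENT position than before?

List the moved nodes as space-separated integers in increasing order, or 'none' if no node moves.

Old toposort: [1, 2, 0, 3, 4, 5]
Added edge 3->1
Recompute Kahn (smallest-id tiebreak):
  initial in-degrees: [2, 1, 0, 1, 2, 2]
  ready (indeg=0): [2]
  pop 2: indeg[0]->1; indeg[3]->0 | ready=[3] | order so far=[2]
  pop 3: indeg[1]->0; indeg[4]->1 | ready=[1] | order so far=[2, 3]
  pop 1: indeg[0]->0; indeg[5]->1 | ready=[0] | order so far=[2, 3, 1]
  pop 0: indeg[4]->0 | ready=[4] | order so far=[2, 3, 1, 0]
  pop 4: indeg[5]->0 | ready=[5] | order so far=[2, 3, 1, 0, 4]
  pop 5: no out-edges | ready=[] | order so far=[2, 3, 1, 0, 4, 5]
New canonical toposort: [2, 3, 1, 0, 4, 5]
Compare positions:
  Node 0: index 2 -> 3 (moved)
  Node 1: index 0 -> 2 (moved)
  Node 2: index 1 -> 0 (moved)
  Node 3: index 3 -> 1 (moved)
  Node 4: index 4 -> 4 (same)
  Node 5: index 5 -> 5 (same)
Nodes that changed position: 0 1 2 3

Answer: 0 1 2 3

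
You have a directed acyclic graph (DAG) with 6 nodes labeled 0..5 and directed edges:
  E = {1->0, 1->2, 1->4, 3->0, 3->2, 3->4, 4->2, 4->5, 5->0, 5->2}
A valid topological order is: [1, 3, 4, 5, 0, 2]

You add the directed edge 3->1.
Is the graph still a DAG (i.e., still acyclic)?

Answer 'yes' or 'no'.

Answer: yes

Derivation:
Given toposort: [1, 3, 4, 5, 0, 2]
Position of 3: index 1; position of 1: index 0
New edge 3->1: backward (u after v in old order)
Backward edge: old toposort is now invalid. Check if this creates a cycle.
Does 1 already reach 3? Reachable from 1: [0, 1, 2, 4, 5]. NO -> still a DAG (reorder needed).
Still a DAG? yes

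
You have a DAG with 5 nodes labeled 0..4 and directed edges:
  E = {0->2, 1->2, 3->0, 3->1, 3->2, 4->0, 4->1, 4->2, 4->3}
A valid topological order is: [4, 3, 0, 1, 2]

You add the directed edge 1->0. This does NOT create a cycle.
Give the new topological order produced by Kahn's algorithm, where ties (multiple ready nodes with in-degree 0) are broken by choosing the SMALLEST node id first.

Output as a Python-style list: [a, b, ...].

Old toposort: [4, 3, 0, 1, 2]
Added edge: 1->0
Position of 1 (3) > position of 0 (2). Must reorder: 1 must now come before 0.
Run Kahn's algorithm (break ties by smallest node id):
  initial in-degrees: [3, 2, 4, 1, 0]
  ready (indeg=0): [4]
  pop 4: indeg[0]->2; indeg[1]->1; indeg[2]->3; indeg[3]->0 | ready=[3] | order so far=[4]
  pop 3: indeg[0]->1; indeg[1]->0; indeg[2]->2 | ready=[1] | order so far=[4, 3]
  pop 1: indeg[0]->0; indeg[2]->1 | ready=[0] | order so far=[4, 3, 1]
  pop 0: indeg[2]->0 | ready=[2] | order so far=[4, 3, 1, 0]
  pop 2: no out-edges | ready=[] | order so far=[4, 3, 1, 0, 2]
  Result: [4, 3, 1, 0, 2]

Answer: [4, 3, 1, 0, 2]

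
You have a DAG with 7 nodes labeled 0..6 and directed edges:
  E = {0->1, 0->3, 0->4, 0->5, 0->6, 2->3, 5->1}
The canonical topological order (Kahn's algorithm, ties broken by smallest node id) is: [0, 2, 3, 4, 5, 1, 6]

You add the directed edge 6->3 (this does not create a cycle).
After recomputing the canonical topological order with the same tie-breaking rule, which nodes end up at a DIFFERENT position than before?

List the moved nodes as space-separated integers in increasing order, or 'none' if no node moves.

Answer: 1 3 4 5 6

Derivation:
Old toposort: [0, 2, 3, 4, 5, 1, 6]
Added edge 6->3
Recompute Kahn (smallest-id tiebreak):
  initial in-degrees: [0, 2, 0, 3, 1, 1, 1]
  ready (indeg=0): [0, 2]
  pop 0: indeg[1]->1; indeg[3]->2; indeg[4]->0; indeg[5]->0; indeg[6]->0 | ready=[2, 4, 5, 6] | order so far=[0]
  pop 2: indeg[3]->1 | ready=[4, 5, 6] | order so far=[0, 2]
  pop 4: no out-edges | ready=[5, 6] | order so far=[0, 2, 4]
  pop 5: indeg[1]->0 | ready=[1, 6] | order so far=[0, 2, 4, 5]
  pop 1: no out-edges | ready=[6] | order so far=[0, 2, 4, 5, 1]
  pop 6: indeg[3]->0 | ready=[3] | order so far=[0, 2, 4, 5, 1, 6]
  pop 3: no out-edges | ready=[] | order so far=[0, 2, 4, 5, 1, 6, 3]
New canonical toposort: [0, 2, 4, 5, 1, 6, 3]
Compare positions:
  Node 0: index 0 -> 0 (same)
  Node 1: index 5 -> 4 (moved)
  Node 2: index 1 -> 1 (same)
  Node 3: index 2 -> 6 (moved)
  Node 4: index 3 -> 2 (moved)
  Node 5: index 4 -> 3 (moved)
  Node 6: index 6 -> 5 (moved)
Nodes that changed position: 1 3 4 5 6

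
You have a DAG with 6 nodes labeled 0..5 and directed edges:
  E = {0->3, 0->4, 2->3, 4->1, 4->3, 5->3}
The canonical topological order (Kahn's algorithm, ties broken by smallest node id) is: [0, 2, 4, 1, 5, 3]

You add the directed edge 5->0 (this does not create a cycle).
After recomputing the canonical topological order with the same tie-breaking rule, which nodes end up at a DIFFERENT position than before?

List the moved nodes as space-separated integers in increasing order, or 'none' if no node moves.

Old toposort: [0, 2, 4, 1, 5, 3]
Added edge 5->0
Recompute Kahn (smallest-id tiebreak):
  initial in-degrees: [1, 1, 0, 4, 1, 0]
  ready (indeg=0): [2, 5]
  pop 2: indeg[3]->3 | ready=[5] | order so far=[2]
  pop 5: indeg[0]->0; indeg[3]->2 | ready=[0] | order so far=[2, 5]
  pop 0: indeg[3]->1; indeg[4]->0 | ready=[4] | order so far=[2, 5, 0]
  pop 4: indeg[1]->0; indeg[3]->0 | ready=[1, 3] | order so far=[2, 5, 0, 4]
  pop 1: no out-edges | ready=[3] | order so far=[2, 5, 0, 4, 1]
  pop 3: no out-edges | ready=[] | order so far=[2, 5, 0, 4, 1, 3]
New canonical toposort: [2, 5, 0, 4, 1, 3]
Compare positions:
  Node 0: index 0 -> 2 (moved)
  Node 1: index 3 -> 4 (moved)
  Node 2: index 1 -> 0 (moved)
  Node 3: index 5 -> 5 (same)
  Node 4: index 2 -> 3 (moved)
  Node 5: index 4 -> 1 (moved)
Nodes that changed position: 0 1 2 4 5

Answer: 0 1 2 4 5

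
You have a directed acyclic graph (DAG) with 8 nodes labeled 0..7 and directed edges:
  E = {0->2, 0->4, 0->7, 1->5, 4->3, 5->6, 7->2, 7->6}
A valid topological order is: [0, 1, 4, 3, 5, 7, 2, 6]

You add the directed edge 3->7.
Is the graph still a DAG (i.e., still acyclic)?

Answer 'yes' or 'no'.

Given toposort: [0, 1, 4, 3, 5, 7, 2, 6]
Position of 3: index 3; position of 7: index 5
New edge 3->7: forward
Forward edge: respects the existing order. Still a DAG, same toposort still valid.
Still a DAG? yes

Answer: yes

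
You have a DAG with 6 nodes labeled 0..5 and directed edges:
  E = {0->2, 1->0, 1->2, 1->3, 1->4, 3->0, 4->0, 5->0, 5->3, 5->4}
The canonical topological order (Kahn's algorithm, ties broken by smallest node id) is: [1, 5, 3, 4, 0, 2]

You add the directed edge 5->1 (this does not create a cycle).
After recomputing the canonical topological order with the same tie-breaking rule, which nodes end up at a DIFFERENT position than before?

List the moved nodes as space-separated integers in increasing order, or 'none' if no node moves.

Old toposort: [1, 5, 3, 4, 0, 2]
Added edge 5->1
Recompute Kahn (smallest-id tiebreak):
  initial in-degrees: [4, 1, 2, 2, 2, 0]
  ready (indeg=0): [5]
  pop 5: indeg[0]->3; indeg[1]->0; indeg[3]->1; indeg[4]->1 | ready=[1] | order so far=[5]
  pop 1: indeg[0]->2; indeg[2]->1; indeg[3]->0; indeg[4]->0 | ready=[3, 4] | order so far=[5, 1]
  pop 3: indeg[0]->1 | ready=[4] | order so far=[5, 1, 3]
  pop 4: indeg[0]->0 | ready=[0] | order so far=[5, 1, 3, 4]
  pop 0: indeg[2]->0 | ready=[2] | order so far=[5, 1, 3, 4, 0]
  pop 2: no out-edges | ready=[] | order so far=[5, 1, 3, 4, 0, 2]
New canonical toposort: [5, 1, 3, 4, 0, 2]
Compare positions:
  Node 0: index 4 -> 4 (same)
  Node 1: index 0 -> 1 (moved)
  Node 2: index 5 -> 5 (same)
  Node 3: index 2 -> 2 (same)
  Node 4: index 3 -> 3 (same)
  Node 5: index 1 -> 0 (moved)
Nodes that changed position: 1 5

Answer: 1 5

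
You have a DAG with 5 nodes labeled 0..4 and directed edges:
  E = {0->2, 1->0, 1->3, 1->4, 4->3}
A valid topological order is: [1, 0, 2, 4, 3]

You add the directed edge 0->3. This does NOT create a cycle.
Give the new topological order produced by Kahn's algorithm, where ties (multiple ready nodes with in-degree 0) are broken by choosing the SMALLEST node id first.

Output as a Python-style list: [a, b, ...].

Old toposort: [1, 0, 2, 4, 3]
Added edge: 0->3
Position of 0 (1) < position of 3 (4). Old order still valid.
Run Kahn's algorithm (break ties by smallest node id):
  initial in-degrees: [1, 0, 1, 3, 1]
  ready (indeg=0): [1]
  pop 1: indeg[0]->0; indeg[3]->2; indeg[4]->0 | ready=[0, 4] | order so far=[1]
  pop 0: indeg[2]->0; indeg[3]->1 | ready=[2, 4] | order so far=[1, 0]
  pop 2: no out-edges | ready=[4] | order so far=[1, 0, 2]
  pop 4: indeg[3]->0 | ready=[3] | order so far=[1, 0, 2, 4]
  pop 3: no out-edges | ready=[] | order so far=[1, 0, 2, 4, 3]
  Result: [1, 0, 2, 4, 3]

Answer: [1, 0, 2, 4, 3]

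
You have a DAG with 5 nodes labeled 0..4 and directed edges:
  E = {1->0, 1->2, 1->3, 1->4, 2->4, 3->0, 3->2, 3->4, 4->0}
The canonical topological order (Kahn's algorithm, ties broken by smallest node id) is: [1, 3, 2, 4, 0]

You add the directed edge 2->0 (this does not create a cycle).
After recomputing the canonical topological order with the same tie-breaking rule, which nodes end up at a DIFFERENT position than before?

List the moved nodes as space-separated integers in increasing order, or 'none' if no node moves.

Answer: none

Derivation:
Old toposort: [1, 3, 2, 4, 0]
Added edge 2->0
Recompute Kahn (smallest-id tiebreak):
  initial in-degrees: [4, 0, 2, 1, 3]
  ready (indeg=0): [1]
  pop 1: indeg[0]->3; indeg[2]->1; indeg[3]->0; indeg[4]->2 | ready=[3] | order so far=[1]
  pop 3: indeg[0]->2; indeg[2]->0; indeg[4]->1 | ready=[2] | order so far=[1, 3]
  pop 2: indeg[0]->1; indeg[4]->0 | ready=[4] | order so far=[1, 3, 2]
  pop 4: indeg[0]->0 | ready=[0] | order so far=[1, 3, 2, 4]
  pop 0: no out-edges | ready=[] | order so far=[1, 3, 2, 4, 0]
New canonical toposort: [1, 3, 2, 4, 0]
Compare positions:
  Node 0: index 4 -> 4 (same)
  Node 1: index 0 -> 0 (same)
  Node 2: index 2 -> 2 (same)
  Node 3: index 1 -> 1 (same)
  Node 4: index 3 -> 3 (same)
Nodes that changed position: none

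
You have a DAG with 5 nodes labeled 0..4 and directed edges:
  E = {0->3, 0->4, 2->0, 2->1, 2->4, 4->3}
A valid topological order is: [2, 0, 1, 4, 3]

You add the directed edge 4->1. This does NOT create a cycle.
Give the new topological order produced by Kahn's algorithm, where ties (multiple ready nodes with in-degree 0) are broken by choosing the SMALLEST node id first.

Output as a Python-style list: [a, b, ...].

Answer: [2, 0, 4, 1, 3]

Derivation:
Old toposort: [2, 0, 1, 4, 3]
Added edge: 4->1
Position of 4 (3) > position of 1 (2). Must reorder: 4 must now come before 1.
Run Kahn's algorithm (break ties by smallest node id):
  initial in-degrees: [1, 2, 0, 2, 2]
  ready (indeg=0): [2]
  pop 2: indeg[0]->0; indeg[1]->1; indeg[4]->1 | ready=[0] | order so far=[2]
  pop 0: indeg[3]->1; indeg[4]->0 | ready=[4] | order so far=[2, 0]
  pop 4: indeg[1]->0; indeg[3]->0 | ready=[1, 3] | order so far=[2, 0, 4]
  pop 1: no out-edges | ready=[3] | order so far=[2, 0, 4, 1]
  pop 3: no out-edges | ready=[] | order so far=[2, 0, 4, 1, 3]
  Result: [2, 0, 4, 1, 3]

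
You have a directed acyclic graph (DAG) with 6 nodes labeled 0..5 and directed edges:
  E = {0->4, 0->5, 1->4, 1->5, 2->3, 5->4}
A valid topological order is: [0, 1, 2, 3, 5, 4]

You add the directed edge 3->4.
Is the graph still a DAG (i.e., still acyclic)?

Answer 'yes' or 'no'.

Answer: yes

Derivation:
Given toposort: [0, 1, 2, 3, 5, 4]
Position of 3: index 3; position of 4: index 5
New edge 3->4: forward
Forward edge: respects the existing order. Still a DAG, same toposort still valid.
Still a DAG? yes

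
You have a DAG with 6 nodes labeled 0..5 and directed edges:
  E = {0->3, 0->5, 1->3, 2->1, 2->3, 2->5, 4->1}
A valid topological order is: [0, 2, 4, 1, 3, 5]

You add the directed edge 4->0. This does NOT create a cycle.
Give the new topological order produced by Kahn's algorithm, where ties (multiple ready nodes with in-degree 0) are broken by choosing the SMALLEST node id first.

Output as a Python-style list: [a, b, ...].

Answer: [2, 4, 0, 1, 3, 5]

Derivation:
Old toposort: [0, 2, 4, 1, 3, 5]
Added edge: 4->0
Position of 4 (2) > position of 0 (0). Must reorder: 4 must now come before 0.
Run Kahn's algorithm (break ties by smallest node id):
  initial in-degrees: [1, 2, 0, 3, 0, 2]
  ready (indeg=0): [2, 4]
  pop 2: indeg[1]->1; indeg[3]->2; indeg[5]->1 | ready=[4] | order so far=[2]
  pop 4: indeg[0]->0; indeg[1]->0 | ready=[0, 1] | order so far=[2, 4]
  pop 0: indeg[3]->1; indeg[5]->0 | ready=[1, 5] | order so far=[2, 4, 0]
  pop 1: indeg[3]->0 | ready=[3, 5] | order so far=[2, 4, 0, 1]
  pop 3: no out-edges | ready=[5] | order so far=[2, 4, 0, 1, 3]
  pop 5: no out-edges | ready=[] | order so far=[2, 4, 0, 1, 3, 5]
  Result: [2, 4, 0, 1, 3, 5]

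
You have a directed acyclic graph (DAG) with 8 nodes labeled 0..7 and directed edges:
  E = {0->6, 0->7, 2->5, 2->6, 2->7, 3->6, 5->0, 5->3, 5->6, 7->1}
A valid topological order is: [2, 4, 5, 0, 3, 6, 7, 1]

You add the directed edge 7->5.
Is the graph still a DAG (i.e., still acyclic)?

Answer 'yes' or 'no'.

Answer: no

Derivation:
Given toposort: [2, 4, 5, 0, 3, 6, 7, 1]
Position of 7: index 6; position of 5: index 2
New edge 7->5: backward (u after v in old order)
Backward edge: old toposort is now invalid. Check if this creates a cycle.
Does 5 already reach 7? Reachable from 5: [0, 1, 3, 5, 6, 7]. YES -> cycle!
Still a DAG? no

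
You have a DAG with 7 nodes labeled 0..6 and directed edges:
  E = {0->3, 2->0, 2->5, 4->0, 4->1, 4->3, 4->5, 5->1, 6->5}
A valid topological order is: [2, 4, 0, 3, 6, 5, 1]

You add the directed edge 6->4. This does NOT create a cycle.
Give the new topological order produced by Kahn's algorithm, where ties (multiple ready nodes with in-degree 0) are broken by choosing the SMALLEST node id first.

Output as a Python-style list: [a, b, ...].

Answer: [2, 6, 4, 0, 3, 5, 1]

Derivation:
Old toposort: [2, 4, 0, 3, 6, 5, 1]
Added edge: 6->4
Position of 6 (4) > position of 4 (1). Must reorder: 6 must now come before 4.
Run Kahn's algorithm (break ties by smallest node id):
  initial in-degrees: [2, 2, 0, 2, 1, 3, 0]
  ready (indeg=0): [2, 6]
  pop 2: indeg[0]->1; indeg[5]->2 | ready=[6] | order so far=[2]
  pop 6: indeg[4]->0; indeg[5]->1 | ready=[4] | order so far=[2, 6]
  pop 4: indeg[0]->0; indeg[1]->1; indeg[3]->1; indeg[5]->0 | ready=[0, 5] | order so far=[2, 6, 4]
  pop 0: indeg[3]->0 | ready=[3, 5] | order so far=[2, 6, 4, 0]
  pop 3: no out-edges | ready=[5] | order so far=[2, 6, 4, 0, 3]
  pop 5: indeg[1]->0 | ready=[1] | order so far=[2, 6, 4, 0, 3, 5]
  pop 1: no out-edges | ready=[] | order so far=[2, 6, 4, 0, 3, 5, 1]
  Result: [2, 6, 4, 0, 3, 5, 1]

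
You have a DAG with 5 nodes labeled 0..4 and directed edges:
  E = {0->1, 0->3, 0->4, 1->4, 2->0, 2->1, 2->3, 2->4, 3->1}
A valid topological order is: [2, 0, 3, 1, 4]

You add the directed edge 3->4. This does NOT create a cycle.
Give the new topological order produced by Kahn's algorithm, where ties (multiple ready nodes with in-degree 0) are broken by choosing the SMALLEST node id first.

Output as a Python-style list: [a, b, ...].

Old toposort: [2, 0, 3, 1, 4]
Added edge: 3->4
Position of 3 (2) < position of 4 (4). Old order still valid.
Run Kahn's algorithm (break ties by smallest node id):
  initial in-degrees: [1, 3, 0, 2, 4]
  ready (indeg=0): [2]
  pop 2: indeg[0]->0; indeg[1]->2; indeg[3]->1; indeg[4]->3 | ready=[0] | order so far=[2]
  pop 0: indeg[1]->1; indeg[3]->0; indeg[4]->2 | ready=[3] | order so far=[2, 0]
  pop 3: indeg[1]->0; indeg[4]->1 | ready=[1] | order so far=[2, 0, 3]
  pop 1: indeg[4]->0 | ready=[4] | order so far=[2, 0, 3, 1]
  pop 4: no out-edges | ready=[] | order so far=[2, 0, 3, 1, 4]
  Result: [2, 0, 3, 1, 4]

Answer: [2, 0, 3, 1, 4]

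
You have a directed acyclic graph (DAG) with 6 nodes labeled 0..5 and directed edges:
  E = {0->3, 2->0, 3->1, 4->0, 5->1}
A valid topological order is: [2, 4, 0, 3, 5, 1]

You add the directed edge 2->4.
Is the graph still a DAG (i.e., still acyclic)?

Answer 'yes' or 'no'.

Answer: yes

Derivation:
Given toposort: [2, 4, 0, 3, 5, 1]
Position of 2: index 0; position of 4: index 1
New edge 2->4: forward
Forward edge: respects the existing order. Still a DAG, same toposort still valid.
Still a DAG? yes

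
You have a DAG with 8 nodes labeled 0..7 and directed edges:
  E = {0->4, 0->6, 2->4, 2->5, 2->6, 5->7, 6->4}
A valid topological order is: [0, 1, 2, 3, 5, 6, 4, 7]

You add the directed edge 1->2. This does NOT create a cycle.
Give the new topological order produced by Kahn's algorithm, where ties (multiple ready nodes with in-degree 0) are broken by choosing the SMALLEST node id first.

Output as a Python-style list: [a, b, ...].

Answer: [0, 1, 2, 3, 5, 6, 4, 7]

Derivation:
Old toposort: [0, 1, 2, 3, 5, 6, 4, 7]
Added edge: 1->2
Position of 1 (1) < position of 2 (2). Old order still valid.
Run Kahn's algorithm (break ties by smallest node id):
  initial in-degrees: [0, 0, 1, 0, 3, 1, 2, 1]
  ready (indeg=0): [0, 1, 3]
  pop 0: indeg[4]->2; indeg[6]->1 | ready=[1, 3] | order so far=[0]
  pop 1: indeg[2]->0 | ready=[2, 3] | order so far=[0, 1]
  pop 2: indeg[4]->1; indeg[5]->0; indeg[6]->0 | ready=[3, 5, 6] | order so far=[0, 1, 2]
  pop 3: no out-edges | ready=[5, 6] | order so far=[0, 1, 2, 3]
  pop 5: indeg[7]->0 | ready=[6, 7] | order so far=[0, 1, 2, 3, 5]
  pop 6: indeg[4]->0 | ready=[4, 7] | order so far=[0, 1, 2, 3, 5, 6]
  pop 4: no out-edges | ready=[7] | order so far=[0, 1, 2, 3, 5, 6, 4]
  pop 7: no out-edges | ready=[] | order so far=[0, 1, 2, 3, 5, 6, 4, 7]
  Result: [0, 1, 2, 3, 5, 6, 4, 7]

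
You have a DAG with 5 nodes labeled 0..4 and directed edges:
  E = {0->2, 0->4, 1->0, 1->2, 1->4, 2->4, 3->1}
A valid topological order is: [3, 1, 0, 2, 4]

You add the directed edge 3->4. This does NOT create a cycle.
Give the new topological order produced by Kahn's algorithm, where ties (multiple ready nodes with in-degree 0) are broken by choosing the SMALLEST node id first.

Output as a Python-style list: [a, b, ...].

Answer: [3, 1, 0, 2, 4]

Derivation:
Old toposort: [3, 1, 0, 2, 4]
Added edge: 3->4
Position of 3 (0) < position of 4 (4). Old order still valid.
Run Kahn's algorithm (break ties by smallest node id):
  initial in-degrees: [1, 1, 2, 0, 4]
  ready (indeg=0): [3]
  pop 3: indeg[1]->0; indeg[4]->3 | ready=[1] | order so far=[3]
  pop 1: indeg[0]->0; indeg[2]->1; indeg[4]->2 | ready=[0] | order so far=[3, 1]
  pop 0: indeg[2]->0; indeg[4]->1 | ready=[2] | order so far=[3, 1, 0]
  pop 2: indeg[4]->0 | ready=[4] | order so far=[3, 1, 0, 2]
  pop 4: no out-edges | ready=[] | order so far=[3, 1, 0, 2, 4]
  Result: [3, 1, 0, 2, 4]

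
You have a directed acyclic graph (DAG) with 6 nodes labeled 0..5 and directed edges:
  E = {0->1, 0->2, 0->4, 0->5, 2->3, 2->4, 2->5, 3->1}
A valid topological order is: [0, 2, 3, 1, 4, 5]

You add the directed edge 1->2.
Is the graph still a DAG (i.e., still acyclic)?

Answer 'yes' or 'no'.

Answer: no

Derivation:
Given toposort: [0, 2, 3, 1, 4, 5]
Position of 1: index 3; position of 2: index 1
New edge 1->2: backward (u after v in old order)
Backward edge: old toposort is now invalid. Check if this creates a cycle.
Does 2 already reach 1? Reachable from 2: [1, 2, 3, 4, 5]. YES -> cycle!
Still a DAG? no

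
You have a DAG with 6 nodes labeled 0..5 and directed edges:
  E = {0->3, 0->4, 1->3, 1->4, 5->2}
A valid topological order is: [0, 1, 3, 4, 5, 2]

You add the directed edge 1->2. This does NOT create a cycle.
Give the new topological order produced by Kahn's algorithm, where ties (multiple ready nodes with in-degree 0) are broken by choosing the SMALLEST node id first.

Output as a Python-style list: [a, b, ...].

Answer: [0, 1, 3, 4, 5, 2]

Derivation:
Old toposort: [0, 1, 3, 4, 5, 2]
Added edge: 1->2
Position of 1 (1) < position of 2 (5). Old order still valid.
Run Kahn's algorithm (break ties by smallest node id):
  initial in-degrees: [0, 0, 2, 2, 2, 0]
  ready (indeg=0): [0, 1, 5]
  pop 0: indeg[3]->1; indeg[4]->1 | ready=[1, 5] | order so far=[0]
  pop 1: indeg[2]->1; indeg[3]->0; indeg[4]->0 | ready=[3, 4, 5] | order so far=[0, 1]
  pop 3: no out-edges | ready=[4, 5] | order so far=[0, 1, 3]
  pop 4: no out-edges | ready=[5] | order so far=[0, 1, 3, 4]
  pop 5: indeg[2]->0 | ready=[2] | order so far=[0, 1, 3, 4, 5]
  pop 2: no out-edges | ready=[] | order so far=[0, 1, 3, 4, 5, 2]
  Result: [0, 1, 3, 4, 5, 2]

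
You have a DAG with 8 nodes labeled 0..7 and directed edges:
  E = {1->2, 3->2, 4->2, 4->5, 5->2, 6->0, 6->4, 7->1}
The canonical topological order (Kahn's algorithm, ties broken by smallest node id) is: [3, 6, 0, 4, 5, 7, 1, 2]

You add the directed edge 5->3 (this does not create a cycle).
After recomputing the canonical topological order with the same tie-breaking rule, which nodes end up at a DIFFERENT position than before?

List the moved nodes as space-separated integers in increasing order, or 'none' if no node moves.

Answer: 0 3 4 5 6

Derivation:
Old toposort: [3, 6, 0, 4, 5, 7, 1, 2]
Added edge 5->3
Recompute Kahn (smallest-id tiebreak):
  initial in-degrees: [1, 1, 4, 1, 1, 1, 0, 0]
  ready (indeg=0): [6, 7]
  pop 6: indeg[0]->0; indeg[4]->0 | ready=[0, 4, 7] | order so far=[6]
  pop 0: no out-edges | ready=[4, 7] | order so far=[6, 0]
  pop 4: indeg[2]->3; indeg[5]->0 | ready=[5, 7] | order so far=[6, 0, 4]
  pop 5: indeg[2]->2; indeg[3]->0 | ready=[3, 7] | order so far=[6, 0, 4, 5]
  pop 3: indeg[2]->1 | ready=[7] | order so far=[6, 0, 4, 5, 3]
  pop 7: indeg[1]->0 | ready=[1] | order so far=[6, 0, 4, 5, 3, 7]
  pop 1: indeg[2]->0 | ready=[2] | order so far=[6, 0, 4, 5, 3, 7, 1]
  pop 2: no out-edges | ready=[] | order so far=[6, 0, 4, 5, 3, 7, 1, 2]
New canonical toposort: [6, 0, 4, 5, 3, 7, 1, 2]
Compare positions:
  Node 0: index 2 -> 1 (moved)
  Node 1: index 6 -> 6 (same)
  Node 2: index 7 -> 7 (same)
  Node 3: index 0 -> 4 (moved)
  Node 4: index 3 -> 2 (moved)
  Node 5: index 4 -> 3 (moved)
  Node 6: index 1 -> 0 (moved)
  Node 7: index 5 -> 5 (same)
Nodes that changed position: 0 3 4 5 6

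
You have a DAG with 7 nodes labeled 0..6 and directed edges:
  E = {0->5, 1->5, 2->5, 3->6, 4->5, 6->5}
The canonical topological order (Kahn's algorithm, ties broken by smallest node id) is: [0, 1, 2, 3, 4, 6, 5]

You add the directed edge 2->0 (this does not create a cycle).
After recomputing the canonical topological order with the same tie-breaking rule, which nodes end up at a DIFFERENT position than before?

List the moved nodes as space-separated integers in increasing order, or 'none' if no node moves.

Old toposort: [0, 1, 2, 3, 4, 6, 5]
Added edge 2->0
Recompute Kahn (smallest-id tiebreak):
  initial in-degrees: [1, 0, 0, 0, 0, 5, 1]
  ready (indeg=0): [1, 2, 3, 4]
  pop 1: indeg[5]->4 | ready=[2, 3, 4] | order so far=[1]
  pop 2: indeg[0]->0; indeg[5]->3 | ready=[0, 3, 4] | order so far=[1, 2]
  pop 0: indeg[5]->2 | ready=[3, 4] | order so far=[1, 2, 0]
  pop 3: indeg[6]->0 | ready=[4, 6] | order so far=[1, 2, 0, 3]
  pop 4: indeg[5]->1 | ready=[6] | order so far=[1, 2, 0, 3, 4]
  pop 6: indeg[5]->0 | ready=[5] | order so far=[1, 2, 0, 3, 4, 6]
  pop 5: no out-edges | ready=[] | order so far=[1, 2, 0, 3, 4, 6, 5]
New canonical toposort: [1, 2, 0, 3, 4, 6, 5]
Compare positions:
  Node 0: index 0 -> 2 (moved)
  Node 1: index 1 -> 0 (moved)
  Node 2: index 2 -> 1 (moved)
  Node 3: index 3 -> 3 (same)
  Node 4: index 4 -> 4 (same)
  Node 5: index 6 -> 6 (same)
  Node 6: index 5 -> 5 (same)
Nodes that changed position: 0 1 2

Answer: 0 1 2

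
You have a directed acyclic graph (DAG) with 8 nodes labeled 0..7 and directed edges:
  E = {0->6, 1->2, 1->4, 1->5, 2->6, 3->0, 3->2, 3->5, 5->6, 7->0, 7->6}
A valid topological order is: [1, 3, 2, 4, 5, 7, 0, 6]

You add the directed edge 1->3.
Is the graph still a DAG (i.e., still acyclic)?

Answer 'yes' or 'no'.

Answer: yes

Derivation:
Given toposort: [1, 3, 2, 4, 5, 7, 0, 6]
Position of 1: index 0; position of 3: index 1
New edge 1->3: forward
Forward edge: respects the existing order. Still a DAG, same toposort still valid.
Still a DAG? yes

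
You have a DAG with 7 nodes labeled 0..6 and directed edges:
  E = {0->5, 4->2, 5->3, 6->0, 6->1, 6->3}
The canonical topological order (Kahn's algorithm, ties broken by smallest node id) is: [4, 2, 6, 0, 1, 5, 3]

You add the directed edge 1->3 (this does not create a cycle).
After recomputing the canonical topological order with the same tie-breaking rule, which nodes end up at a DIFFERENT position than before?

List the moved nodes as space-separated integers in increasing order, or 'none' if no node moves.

Old toposort: [4, 2, 6, 0, 1, 5, 3]
Added edge 1->3
Recompute Kahn (smallest-id tiebreak):
  initial in-degrees: [1, 1, 1, 3, 0, 1, 0]
  ready (indeg=0): [4, 6]
  pop 4: indeg[2]->0 | ready=[2, 6] | order so far=[4]
  pop 2: no out-edges | ready=[6] | order so far=[4, 2]
  pop 6: indeg[0]->0; indeg[1]->0; indeg[3]->2 | ready=[0, 1] | order so far=[4, 2, 6]
  pop 0: indeg[5]->0 | ready=[1, 5] | order so far=[4, 2, 6, 0]
  pop 1: indeg[3]->1 | ready=[5] | order so far=[4, 2, 6, 0, 1]
  pop 5: indeg[3]->0 | ready=[3] | order so far=[4, 2, 6, 0, 1, 5]
  pop 3: no out-edges | ready=[] | order so far=[4, 2, 6, 0, 1, 5, 3]
New canonical toposort: [4, 2, 6, 0, 1, 5, 3]
Compare positions:
  Node 0: index 3 -> 3 (same)
  Node 1: index 4 -> 4 (same)
  Node 2: index 1 -> 1 (same)
  Node 3: index 6 -> 6 (same)
  Node 4: index 0 -> 0 (same)
  Node 5: index 5 -> 5 (same)
  Node 6: index 2 -> 2 (same)
Nodes that changed position: none

Answer: none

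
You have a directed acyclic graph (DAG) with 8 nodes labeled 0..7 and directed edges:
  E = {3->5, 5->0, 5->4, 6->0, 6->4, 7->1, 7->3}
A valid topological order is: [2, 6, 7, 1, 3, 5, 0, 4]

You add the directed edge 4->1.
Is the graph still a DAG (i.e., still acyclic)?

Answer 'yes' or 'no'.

Answer: yes

Derivation:
Given toposort: [2, 6, 7, 1, 3, 5, 0, 4]
Position of 4: index 7; position of 1: index 3
New edge 4->1: backward (u after v in old order)
Backward edge: old toposort is now invalid. Check if this creates a cycle.
Does 1 already reach 4? Reachable from 1: [1]. NO -> still a DAG (reorder needed).
Still a DAG? yes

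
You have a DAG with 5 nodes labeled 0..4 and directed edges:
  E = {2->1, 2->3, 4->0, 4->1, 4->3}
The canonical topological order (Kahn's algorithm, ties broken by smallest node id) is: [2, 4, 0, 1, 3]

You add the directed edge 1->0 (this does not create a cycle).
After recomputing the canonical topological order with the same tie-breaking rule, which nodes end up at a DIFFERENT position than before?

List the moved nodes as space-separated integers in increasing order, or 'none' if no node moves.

Old toposort: [2, 4, 0, 1, 3]
Added edge 1->0
Recompute Kahn (smallest-id tiebreak):
  initial in-degrees: [2, 2, 0, 2, 0]
  ready (indeg=0): [2, 4]
  pop 2: indeg[1]->1; indeg[3]->1 | ready=[4] | order so far=[2]
  pop 4: indeg[0]->1; indeg[1]->0; indeg[3]->0 | ready=[1, 3] | order so far=[2, 4]
  pop 1: indeg[0]->0 | ready=[0, 3] | order so far=[2, 4, 1]
  pop 0: no out-edges | ready=[3] | order so far=[2, 4, 1, 0]
  pop 3: no out-edges | ready=[] | order so far=[2, 4, 1, 0, 3]
New canonical toposort: [2, 4, 1, 0, 3]
Compare positions:
  Node 0: index 2 -> 3 (moved)
  Node 1: index 3 -> 2 (moved)
  Node 2: index 0 -> 0 (same)
  Node 3: index 4 -> 4 (same)
  Node 4: index 1 -> 1 (same)
Nodes that changed position: 0 1

Answer: 0 1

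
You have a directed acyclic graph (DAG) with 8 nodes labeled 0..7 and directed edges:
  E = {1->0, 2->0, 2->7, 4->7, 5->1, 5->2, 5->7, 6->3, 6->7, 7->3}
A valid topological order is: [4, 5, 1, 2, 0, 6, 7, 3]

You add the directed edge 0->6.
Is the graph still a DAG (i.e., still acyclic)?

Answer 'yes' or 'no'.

Answer: yes

Derivation:
Given toposort: [4, 5, 1, 2, 0, 6, 7, 3]
Position of 0: index 4; position of 6: index 5
New edge 0->6: forward
Forward edge: respects the existing order. Still a DAG, same toposort still valid.
Still a DAG? yes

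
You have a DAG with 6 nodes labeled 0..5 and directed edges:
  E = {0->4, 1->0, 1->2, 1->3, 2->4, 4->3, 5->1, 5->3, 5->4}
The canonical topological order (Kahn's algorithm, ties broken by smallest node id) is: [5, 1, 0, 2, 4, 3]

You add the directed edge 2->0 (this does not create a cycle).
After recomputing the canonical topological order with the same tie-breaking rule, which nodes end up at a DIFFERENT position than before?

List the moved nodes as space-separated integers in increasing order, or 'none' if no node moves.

Answer: 0 2

Derivation:
Old toposort: [5, 1, 0, 2, 4, 3]
Added edge 2->0
Recompute Kahn (smallest-id tiebreak):
  initial in-degrees: [2, 1, 1, 3, 3, 0]
  ready (indeg=0): [5]
  pop 5: indeg[1]->0; indeg[3]->2; indeg[4]->2 | ready=[1] | order so far=[5]
  pop 1: indeg[0]->1; indeg[2]->0; indeg[3]->1 | ready=[2] | order so far=[5, 1]
  pop 2: indeg[0]->0; indeg[4]->1 | ready=[0] | order so far=[5, 1, 2]
  pop 0: indeg[4]->0 | ready=[4] | order so far=[5, 1, 2, 0]
  pop 4: indeg[3]->0 | ready=[3] | order so far=[5, 1, 2, 0, 4]
  pop 3: no out-edges | ready=[] | order so far=[5, 1, 2, 0, 4, 3]
New canonical toposort: [5, 1, 2, 0, 4, 3]
Compare positions:
  Node 0: index 2 -> 3 (moved)
  Node 1: index 1 -> 1 (same)
  Node 2: index 3 -> 2 (moved)
  Node 3: index 5 -> 5 (same)
  Node 4: index 4 -> 4 (same)
  Node 5: index 0 -> 0 (same)
Nodes that changed position: 0 2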